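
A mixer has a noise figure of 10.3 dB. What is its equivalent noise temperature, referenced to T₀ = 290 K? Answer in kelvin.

2817 K

F = 10^(10.3/10) = 10.7152
T_e = (F − 1)·T₀ = (10.7152 − 1) × 290 = 2817 K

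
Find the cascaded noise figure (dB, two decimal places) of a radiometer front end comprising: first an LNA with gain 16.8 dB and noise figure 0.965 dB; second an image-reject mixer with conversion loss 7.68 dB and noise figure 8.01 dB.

1.34 dB

Convert to linear (a loss of L dB is a gain of −L dB): F_i = 10^(NF_i/10), G_i = 10^(G_i,dB/10)
  Stage 1: F_1 = 10^(0.965/10) = 1.249, G_1 = 10^(16.8/10) = 47.86
  Stage 2: F_2 = 10^(8.01/10) = 6.324, G_2 = 10^(−7.68/10) = 0.1706
Friis cascade:
  F = 1.249 + (6.324 − 1)/47.86 = 1.360
NF = 10 log₁₀(1.360) = 1.34 dB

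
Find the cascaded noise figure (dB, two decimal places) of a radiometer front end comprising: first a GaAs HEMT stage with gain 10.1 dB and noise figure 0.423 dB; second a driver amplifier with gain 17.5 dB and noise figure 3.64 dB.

Convert to linear (a loss of L dB is a gain of −L dB): F_i = 10^(NF_i/10), G_i = 10^(G_i,dB/10)
  Stage 1: F_1 = 10^(0.423/10) = 1.102, G_1 = 10^(10.1/10) = 10.23
  Stage 2: F_2 = 10^(3.64/10) = 2.312, G_2 = 10^(17.5/10) = 56.23
Friis cascade:
  F = 1.102 + (2.312 − 1)/10.23 = 1.231
NF = 10 log₁₀(1.231) = 0.90 dB

0.90 dB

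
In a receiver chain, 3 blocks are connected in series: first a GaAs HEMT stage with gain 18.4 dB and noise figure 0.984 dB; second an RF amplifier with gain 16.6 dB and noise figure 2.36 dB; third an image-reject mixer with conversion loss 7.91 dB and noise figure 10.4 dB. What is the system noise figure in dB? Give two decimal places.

1.03 dB

Convert to linear (a loss of L dB is a gain of −L dB): F_i = 10^(NF_i/10), G_i = 10^(G_i,dB/10)
  Stage 1: F_1 = 10^(0.984/10) = 1.254, G_1 = 10^(18.4/10) = 69.18
  Stage 2: F_2 = 10^(2.36/10) = 1.722, G_2 = 10^(16.6/10) = 45.71
  Stage 3: F_3 = 10^(10.4/10) = 10.96, G_3 = 10^(−7.91/10) = 0.1618
Friis cascade:
  F = 1.254 + (1.722 − 1)/69.18 + (10.96 − 1)/3162 = 1.268
NF = 10 log₁₀(1.268) = 1.03 dB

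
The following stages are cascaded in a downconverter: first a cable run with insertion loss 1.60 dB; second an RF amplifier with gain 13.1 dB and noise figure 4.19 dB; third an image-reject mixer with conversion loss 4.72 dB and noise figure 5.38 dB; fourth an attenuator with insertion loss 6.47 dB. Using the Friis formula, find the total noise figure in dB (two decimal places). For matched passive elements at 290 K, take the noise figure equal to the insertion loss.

6.71 dB

Convert to linear (a loss of L dB is a gain of −L dB): F_i = 10^(NF_i/10), G_i = 10^(G_i,dB/10)
  Stage 1: F_1 = 10^(1.60/10) = 1.445, G_1 = 10^(−1.60/10) = 0.6918
  Stage 2: F_2 = 10^(4.19/10) = 2.624, G_2 = 10^(13.1/10) = 20.42
  Stage 3: F_3 = 10^(5.38/10) = 3.451, G_3 = 10^(−4.72/10) = 0.3373
  Stage 4: F_4 = 10^(6.47/10) = 4.436, G_4 = 10^(−6.47/10) = 0.2254
Friis cascade:
  F = 1.445 + (2.624 − 1)/0.6918 + (3.451 − 1)/14.13 + (4.436 − 1)/4.764 = 4.688
NF = 10 log₁₀(4.688) = 6.71 dB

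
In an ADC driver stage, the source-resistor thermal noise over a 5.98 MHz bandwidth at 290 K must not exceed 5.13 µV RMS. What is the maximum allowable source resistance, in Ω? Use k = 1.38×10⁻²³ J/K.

Johnson–Nyquist: V_n = √(4kTRB) ⇒ R = V_n² / (4kTB)
4kTB = 4 × 1.38×10⁻²³ × 290 × 5.98×10⁶ = 9.57×10⁻¹⁴
R = (5.13×10⁻⁶)² / 9.57×10⁻¹⁴ = 2.75×10² Ω = 275 Ω

275 Ω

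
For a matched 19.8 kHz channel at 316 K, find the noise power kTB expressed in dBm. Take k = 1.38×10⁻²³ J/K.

P_n = kTB = 1.38×10⁻²³ × 316 × 1.98×10⁴ = 8.63×10⁻¹⁷ W
In dBm: 10 log₁₀(8.63×10⁻¹⁷ / 10⁻³) = −130.6 dBm

−130.6 dBm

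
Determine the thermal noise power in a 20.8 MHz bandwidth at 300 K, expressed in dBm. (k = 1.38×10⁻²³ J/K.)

P_n = kTB = 1.38×10⁻²³ × 300 × 2.08×10⁷ = 8.61×10⁻¹⁴ W
In dBm: 10 log₁₀(8.61×10⁻¹⁴ / 10⁻³) = −100.6 dBm

−100.6 dBm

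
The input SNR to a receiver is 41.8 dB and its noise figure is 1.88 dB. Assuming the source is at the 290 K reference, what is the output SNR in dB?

By definition F = SNR_in/SNR_out, so in dB: SNR_out = SNR_in − NF
SNR_out = 41.8 − 1.88 = 39.92 dB

39.92 dB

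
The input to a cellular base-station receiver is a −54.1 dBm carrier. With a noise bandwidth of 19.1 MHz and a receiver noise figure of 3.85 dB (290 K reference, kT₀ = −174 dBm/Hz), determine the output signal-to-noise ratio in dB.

43.2 dB

Noise floor: N = −174 + 10 log₁₀(B) + NF
10 log₁₀(1.91×10⁷) = 72.81 dB
N = −174 + 72.81 + 3.85 = −97.34 dBm
SNR = P_sig − N = −54.1 − (−97.34) = 43.24 dB → 43.2 dB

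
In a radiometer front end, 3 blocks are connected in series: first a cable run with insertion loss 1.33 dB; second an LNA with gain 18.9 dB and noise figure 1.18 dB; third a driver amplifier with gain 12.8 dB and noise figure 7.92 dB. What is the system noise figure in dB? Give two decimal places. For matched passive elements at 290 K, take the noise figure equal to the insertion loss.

Convert to linear (a loss of L dB is a gain of −L dB): F_i = 10^(NF_i/10), G_i = 10^(G_i,dB/10)
  Stage 1: F_1 = 10^(1.33/10) = 1.358, G_1 = 10^(−1.33/10) = 0.7362
  Stage 2: F_2 = 10^(1.18/10) = 1.312, G_2 = 10^(18.9/10) = 77.62
  Stage 3: F_3 = 10^(7.92/10) = 6.194, G_3 = 10^(12.8/10) = 19.05
Friis cascade:
  F = 1.358 + (1.312 − 1)/0.7362 + (6.194 − 1)/57.15 = 1.873
NF = 10 log₁₀(1.873) = 2.73 dB

2.73 dB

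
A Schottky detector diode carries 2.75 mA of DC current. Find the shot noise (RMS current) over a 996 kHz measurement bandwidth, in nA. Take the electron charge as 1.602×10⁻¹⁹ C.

I_n = √(2qI·B)
2qI·B = 2 × 1.602×10⁻¹⁹ × 2.75×10⁻³ × 9.96×10⁵ = 8.78×10⁻¹⁶ A²
I_n = √(8.78×10⁻¹⁶) = 2.96×10⁻⁸ A = 29.6 nA

29.6 nA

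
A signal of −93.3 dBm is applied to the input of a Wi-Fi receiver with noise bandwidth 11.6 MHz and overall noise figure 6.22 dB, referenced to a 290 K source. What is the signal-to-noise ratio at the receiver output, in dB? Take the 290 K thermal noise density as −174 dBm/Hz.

Noise floor: N = −174 + 10 log₁₀(B) + NF
10 log₁₀(1.16×10⁷) = 70.64 dB
N = −174 + 70.64 + 6.22 = −97.14 dBm
SNR = P_sig − N = −93.3 − (−97.14) = 3.84 dB → 3.8 dB

3.8 dB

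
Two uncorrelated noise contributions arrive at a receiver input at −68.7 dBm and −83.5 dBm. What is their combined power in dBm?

Convert to linear, add, convert back:
P₁ = 1.35×10⁻¹⁰ W, P₂ = 4.47×10⁻¹² W
P_tot = 1.39×10⁻¹⁰ W → 10 log₁₀(P_tot / 10⁻³) = −68.6 dBm

−68.6 dBm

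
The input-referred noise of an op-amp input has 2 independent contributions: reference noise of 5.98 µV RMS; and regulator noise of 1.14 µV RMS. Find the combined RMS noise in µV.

6.09 µV

Uncorrelated sources add in power (mean-square): V_tot = √(ΣV_i²)
V_tot = √[(5.98×10⁻⁶)² + (1.14×10⁻⁶)²] = 6.09×10⁻⁶ V = 6.09 µV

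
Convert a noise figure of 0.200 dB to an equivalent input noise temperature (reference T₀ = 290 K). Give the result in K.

13.7 K

F = 10^(0.200/10) = 1.04713
T_e = (F − 1)·T₀ = (1.04713 − 1) × 290 = 13.7 K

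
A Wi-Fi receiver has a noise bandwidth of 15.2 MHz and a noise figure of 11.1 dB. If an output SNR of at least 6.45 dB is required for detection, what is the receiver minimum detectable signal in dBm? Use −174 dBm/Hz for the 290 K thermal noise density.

Sensitivity = −174 + 10 log₁₀(B) + NF + SNR_min
= −174 + 71.82 + 11.1 + 6.45
= −84.63 dBm → −84.6 dBm

−84.6 dBm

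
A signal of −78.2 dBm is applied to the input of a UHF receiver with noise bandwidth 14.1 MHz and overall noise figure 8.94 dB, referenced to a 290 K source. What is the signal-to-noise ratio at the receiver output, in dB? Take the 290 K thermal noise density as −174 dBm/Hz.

15.4 dB

Noise floor: N = −174 + 10 log₁₀(B) + NF
10 log₁₀(1.41×10⁷) = 71.49 dB
N = −174 + 71.49 + 8.94 = −93.57 dBm
SNR = P_sig − N = −78.2 − (−93.57) = 15.37 dB → 15.4 dB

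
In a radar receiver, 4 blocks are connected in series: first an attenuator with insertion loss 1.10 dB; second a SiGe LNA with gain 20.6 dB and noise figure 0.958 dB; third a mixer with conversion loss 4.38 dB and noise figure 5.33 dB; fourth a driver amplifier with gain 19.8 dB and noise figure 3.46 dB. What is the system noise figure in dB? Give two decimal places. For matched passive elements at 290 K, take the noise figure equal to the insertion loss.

Convert to linear (a loss of L dB is a gain of −L dB): F_i = 10^(NF_i/10), G_i = 10^(G_i,dB/10)
  Stage 1: F_1 = 10^(1.10/10) = 1.288, G_1 = 10^(−1.10/10) = 0.7762
  Stage 2: F_2 = 10^(0.958/10) = 1.247, G_2 = 10^(20.6/10) = 114.8
  Stage 3: F_3 = 10^(5.33/10) = 3.412, G_3 = 10^(−4.38/10) = 0.3648
  Stage 4: F_4 = 10^(3.46/10) = 2.218, G_4 = 10^(19.8/10) = 95.50
Friis cascade:
  F = 1.288 + (1.247 − 1)/0.7762 + (3.412 − 1)/89.13 + (2.218 − 1)/32.51 = 1.671
NF = 10 log₁₀(1.671) = 2.23 dB

2.23 dB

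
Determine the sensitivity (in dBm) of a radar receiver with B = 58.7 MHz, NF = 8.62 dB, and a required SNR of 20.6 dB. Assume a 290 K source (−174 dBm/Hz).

Sensitivity = −174 + 10 log₁₀(B) + NF + SNR_min
= −174 + 77.69 + 8.62 + 20.6
= −67.09 dBm → −67.1 dBm

−67.1 dBm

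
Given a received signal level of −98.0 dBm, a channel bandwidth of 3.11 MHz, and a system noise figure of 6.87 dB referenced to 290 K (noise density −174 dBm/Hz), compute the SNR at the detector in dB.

Noise floor: N = −174 + 10 log₁₀(B) + NF
10 log₁₀(3.11×10⁶) = 64.93 dB
N = −174 + 64.93 + 6.87 = −102.20 dBm
SNR = P_sig − N = −98.0 − (−102.20) = 4.20 dB → 4.2 dB

4.2 dB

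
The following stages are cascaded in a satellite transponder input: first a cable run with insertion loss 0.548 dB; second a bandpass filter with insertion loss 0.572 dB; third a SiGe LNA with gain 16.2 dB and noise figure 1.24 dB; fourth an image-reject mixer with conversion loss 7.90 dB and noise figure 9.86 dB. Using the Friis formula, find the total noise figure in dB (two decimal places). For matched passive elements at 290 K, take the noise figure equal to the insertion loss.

Convert to linear (a loss of L dB is a gain of −L dB): F_i = 10^(NF_i/10), G_i = 10^(G_i,dB/10)
  Stage 1: F_1 = 10^(0.548/10) = 1.134, G_1 = 10^(−0.548/10) = 0.8815
  Stage 2: F_2 = 10^(0.572/10) = 1.141, G_2 = 10^(−0.572/10) = 0.8766
  Stage 3: F_3 = 10^(1.24/10) = 1.330, G_3 = 10^(16.2/10) = 41.69
  Stage 4: F_4 = 10^(9.86/10) = 9.683, G_4 = 10^(−7.90/10) = 0.1622
Friis cascade:
  F = 1.134 + (1.141 − 1)/0.8815 + (1.330 − 1)/0.7727 + (9.683 − 1)/32.21 = 1.991
NF = 10 log₁₀(1.991) = 2.99 dB

2.99 dB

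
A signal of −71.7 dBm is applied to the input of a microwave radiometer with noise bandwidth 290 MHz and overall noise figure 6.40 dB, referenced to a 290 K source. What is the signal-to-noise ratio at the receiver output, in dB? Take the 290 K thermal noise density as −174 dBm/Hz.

11.3 dB

Noise floor: N = −174 + 10 log₁₀(B) + NF
10 log₁₀(2.90×10⁸) = 84.62 dB
N = −174 + 84.62 + 6.40 = −82.98 dBm
SNR = P_sig − N = −71.7 − (−82.98) = 11.28 dB → 11.3 dB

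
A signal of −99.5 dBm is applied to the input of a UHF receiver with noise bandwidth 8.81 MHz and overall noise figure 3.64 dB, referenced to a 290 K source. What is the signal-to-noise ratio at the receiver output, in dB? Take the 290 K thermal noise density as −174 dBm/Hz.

1.4 dB

Noise floor: N = −174 + 10 log₁₀(B) + NF
10 log₁₀(8.81×10⁶) = 69.45 dB
N = −174 + 69.45 + 3.64 = −100.91 dBm
SNR = P_sig − N = −99.5 − (−100.91) = 1.41 dB → 1.4 dB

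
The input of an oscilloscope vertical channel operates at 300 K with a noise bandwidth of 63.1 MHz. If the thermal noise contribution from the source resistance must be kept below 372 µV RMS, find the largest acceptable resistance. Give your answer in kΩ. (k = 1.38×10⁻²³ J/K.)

Johnson–Nyquist: V_n = √(4kTRB) ⇒ R = V_n² / (4kTB)
4kTB = 4 × 1.38×10⁻²³ × 300 × 6.31×10⁷ = 1.04×10⁻¹²
R = (3.72×10⁻⁴)² / 1.04×10⁻¹² = 1.32×10⁵ Ω = 132 kΩ

132 kΩ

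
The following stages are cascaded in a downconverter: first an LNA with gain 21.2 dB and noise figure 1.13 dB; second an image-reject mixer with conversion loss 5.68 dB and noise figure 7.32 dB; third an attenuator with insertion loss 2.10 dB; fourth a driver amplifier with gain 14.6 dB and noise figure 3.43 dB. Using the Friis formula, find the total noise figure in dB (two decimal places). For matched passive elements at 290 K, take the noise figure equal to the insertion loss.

Convert to linear (a loss of L dB is a gain of −L dB): F_i = 10^(NF_i/10), G_i = 10^(G_i,dB/10)
  Stage 1: F_1 = 10^(1.13/10) = 1.297, G_1 = 10^(21.2/10) = 131.8
  Stage 2: F_2 = 10^(7.32/10) = 5.395, G_2 = 10^(−5.68/10) = 0.2704
  Stage 3: F_3 = 10^(2.10/10) = 1.622, G_3 = 10^(−2.10/10) = 0.6166
  Stage 4: F_4 = 10^(3.43/10) = 2.203, G_4 = 10^(14.6/10) = 28.84
Friis cascade:
  F = 1.297 + (5.395 − 1)/131.8 + (1.622 − 1)/35.65 + (2.203 − 1)/21.98 = 1.403
NF = 10 log₁₀(1.403) = 1.47 dB

1.47 dB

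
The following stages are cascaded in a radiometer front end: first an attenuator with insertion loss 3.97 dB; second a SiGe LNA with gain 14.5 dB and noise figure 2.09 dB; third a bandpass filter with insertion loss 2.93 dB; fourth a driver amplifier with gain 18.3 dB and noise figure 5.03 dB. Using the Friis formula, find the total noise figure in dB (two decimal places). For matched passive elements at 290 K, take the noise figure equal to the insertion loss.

6.53 dB

Convert to linear (a loss of L dB is a gain of −L dB): F_i = 10^(NF_i/10), G_i = 10^(G_i,dB/10)
  Stage 1: F_1 = 10^(3.97/10) = 2.495, G_1 = 10^(−3.97/10) = 0.4009
  Stage 2: F_2 = 10^(2.09/10) = 1.618, G_2 = 10^(14.5/10) = 28.18
  Stage 3: F_3 = 10^(2.93/10) = 1.963, G_3 = 10^(−2.93/10) = 0.5093
  Stage 4: F_4 = 10^(5.03/10) = 3.184, G_4 = 10^(18.3/10) = 67.61
Friis cascade:
  F = 2.495 + (1.618 − 1)/0.4009 + (1.963 − 1)/11.30 + (3.184 − 1)/5.754 = 4.501
NF = 10 log₁₀(4.501) = 6.53 dB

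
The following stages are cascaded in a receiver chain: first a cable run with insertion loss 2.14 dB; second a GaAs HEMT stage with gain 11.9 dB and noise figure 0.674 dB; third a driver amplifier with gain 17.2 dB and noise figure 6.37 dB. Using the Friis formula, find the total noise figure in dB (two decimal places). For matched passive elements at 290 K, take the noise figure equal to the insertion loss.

3.55 dB

Convert to linear (a loss of L dB is a gain of −L dB): F_i = 10^(NF_i/10), G_i = 10^(G_i,dB/10)
  Stage 1: F_1 = 10^(2.14/10) = 1.637, G_1 = 10^(−2.14/10) = 0.6109
  Stage 2: F_2 = 10^(0.674/10) = 1.168, G_2 = 10^(11.9/10) = 15.49
  Stage 3: F_3 = 10^(6.37/10) = 4.335, G_3 = 10^(17.2/10) = 52.48
Friis cascade:
  F = 1.637 + (1.168 − 1)/0.6109 + (4.335 − 1)/9.462 = 2.264
NF = 10 log₁₀(2.264) = 3.55 dB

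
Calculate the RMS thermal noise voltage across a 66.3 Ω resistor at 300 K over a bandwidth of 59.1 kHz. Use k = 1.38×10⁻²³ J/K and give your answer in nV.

V_n = √(4kTRB)
4kTRB = 4 × 1.38×10⁻²³ × 300 × 6.63×10¹ × 5.91×10⁴ = 6.49×10⁻¹⁴ V²
V_n = √(6.49×10⁻¹⁴) = 2.55×10⁻⁷ V = 255 nV

255 nV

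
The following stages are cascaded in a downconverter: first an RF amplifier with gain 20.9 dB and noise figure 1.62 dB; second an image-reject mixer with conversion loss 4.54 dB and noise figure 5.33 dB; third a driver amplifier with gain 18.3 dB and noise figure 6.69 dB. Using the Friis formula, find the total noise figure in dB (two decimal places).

1.92 dB

Convert to linear (a loss of L dB is a gain of −L dB): F_i = 10^(NF_i/10), G_i = 10^(G_i,dB/10)
  Stage 1: F_1 = 10^(1.62/10) = 1.452, G_1 = 10^(20.9/10) = 123.0
  Stage 2: F_2 = 10^(5.33/10) = 3.412, G_2 = 10^(−4.54/10) = 0.3516
  Stage 3: F_3 = 10^(6.69/10) = 4.667, G_3 = 10^(18.3/10) = 67.61
Friis cascade:
  F = 1.452 + (3.412 − 1)/123.0 + (4.667 − 1)/43.25 = 1.556
NF = 10 log₁₀(1.556) = 1.92 dB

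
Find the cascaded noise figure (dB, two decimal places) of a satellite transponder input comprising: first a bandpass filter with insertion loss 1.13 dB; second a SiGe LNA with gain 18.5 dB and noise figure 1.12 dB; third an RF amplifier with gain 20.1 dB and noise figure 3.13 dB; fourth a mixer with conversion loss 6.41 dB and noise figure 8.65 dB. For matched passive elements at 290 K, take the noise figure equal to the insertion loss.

Convert to linear (a loss of L dB is a gain of −L dB): F_i = 10^(NF_i/10), G_i = 10^(G_i,dB/10)
  Stage 1: F_1 = 10^(1.13/10) = 1.297, G_1 = 10^(−1.13/10) = 0.7709
  Stage 2: F_2 = 10^(1.12/10) = 1.294, G_2 = 10^(18.5/10) = 70.79
  Stage 3: F_3 = 10^(3.13/10) = 2.056, G_3 = 10^(20.1/10) = 102.3
  Stage 4: F_4 = 10^(8.65/10) = 7.328, G_4 = 10^(−6.41/10) = 0.2286
Friis cascade:
  F = 1.297 + (1.294 − 1)/0.7709 + (2.056 − 1)/54.58 + (7.328 − 1)/5585 = 1.699
NF = 10 log₁₀(1.699) = 2.30 dB

2.30 dB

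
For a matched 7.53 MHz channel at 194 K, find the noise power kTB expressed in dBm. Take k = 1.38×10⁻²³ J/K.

−107.0 dBm

P_n = kTB = 1.38×10⁻²³ × 194 × 7.53×10⁶ = 2.02×10⁻¹⁴ W
In dBm: 10 log₁₀(2.02×10⁻¹⁴ / 10⁻³) = −107.0 dBm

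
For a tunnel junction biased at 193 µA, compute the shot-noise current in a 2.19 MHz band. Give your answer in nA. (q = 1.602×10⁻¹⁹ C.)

I_n = √(2qI·B)
2qI·B = 2 × 1.602×10⁻¹⁹ × 1.93×10⁻⁴ × 2.19×10⁶ = 1.35×10⁻¹⁶ A²
I_n = √(1.35×10⁻¹⁶) = 1.16×10⁻⁸ A = 11.6 nA

11.6 nA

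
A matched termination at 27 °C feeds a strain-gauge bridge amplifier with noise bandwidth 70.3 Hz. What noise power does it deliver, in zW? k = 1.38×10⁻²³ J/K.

291 zW

T = 27 °C + 273.15 = 300.15 K
P_n = kTB = 1.38×10⁻²³ × 300.15 × 7.03×10¹ = 2.91×10⁻¹⁹ W = 291 zW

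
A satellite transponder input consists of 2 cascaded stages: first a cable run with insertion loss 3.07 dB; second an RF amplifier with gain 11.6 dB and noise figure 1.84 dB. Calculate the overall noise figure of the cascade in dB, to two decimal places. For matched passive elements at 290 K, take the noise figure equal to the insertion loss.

4.91 dB

Convert to linear (a loss of L dB is a gain of −L dB): F_i = 10^(NF_i/10), G_i = 10^(G_i,dB/10)
  Stage 1: F_1 = 10^(3.07/10) = 2.028, G_1 = 10^(−3.07/10) = 0.4932
  Stage 2: F_2 = 10^(1.84/10) = 1.528, G_2 = 10^(11.6/10) = 14.45
Friis cascade:
  F = 2.028 + (1.528 − 1)/0.4932 = 3.097
NF = 10 log₁₀(3.097) = 4.91 dB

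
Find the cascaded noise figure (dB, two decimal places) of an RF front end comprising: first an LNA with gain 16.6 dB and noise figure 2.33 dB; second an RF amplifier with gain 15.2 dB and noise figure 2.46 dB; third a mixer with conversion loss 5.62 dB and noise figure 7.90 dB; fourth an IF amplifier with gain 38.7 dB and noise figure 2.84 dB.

Convert to linear (a loss of L dB is a gain of −L dB): F_i = 10^(NF_i/10), G_i = 10^(G_i,dB/10)
  Stage 1: F_1 = 10^(2.33/10) = 1.710, G_1 = 10^(16.6/10) = 45.71
  Stage 2: F_2 = 10^(2.46/10) = 1.762, G_2 = 10^(15.2/10) = 33.11
  Stage 3: F_3 = 10^(7.90/10) = 6.166, G_3 = 10^(−5.62/10) = 0.2742
  Stage 4: F_4 = 10^(2.84/10) = 1.923, G_4 = 10^(38.7/10) = 7413
Friis cascade:
  F = 1.710 + (1.762 − 1)/45.71 + (6.166 − 1)/1514 + (1.923 − 1)/415.0 = 1.732
NF = 10 log₁₀(1.732) = 2.39 dB

2.39 dB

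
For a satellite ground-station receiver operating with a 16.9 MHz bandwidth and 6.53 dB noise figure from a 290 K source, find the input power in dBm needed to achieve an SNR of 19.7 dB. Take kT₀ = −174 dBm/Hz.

−75.5 dBm

Sensitivity = −174 + 10 log₁₀(B) + NF + SNR_min
= −174 + 72.28 + 6.53 + 19.7
= −75.49 dBm → −75.5 dBm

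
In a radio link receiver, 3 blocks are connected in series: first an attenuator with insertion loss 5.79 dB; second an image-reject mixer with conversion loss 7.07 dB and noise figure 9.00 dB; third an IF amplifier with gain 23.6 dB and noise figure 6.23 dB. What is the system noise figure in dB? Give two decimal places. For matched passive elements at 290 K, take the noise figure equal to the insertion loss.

Convert to linear (a loss of L dB is a gain of −L dB): F_i = 10^(NF_i/10), G_i = 10^(G_i,dB/10)
  Stage 1: F_1 = 10^(5.79/10) = 3.793, G_1 = 10^(−5.79/10) = 0.2636
  Stage 2: F_2 = 10^(9.00/10) = 7.943, G_2 = 10^(−7.07/10) = 0.1963
  Stage 3: F_3 = 10^(6.23/10) = 4.198, G_3 = 10^(23.6/10) = 229.1
Friis cascade:
  F = 3.793 + (7.943 − 1)/0.2636 + (4.198 − 1)/0.05176 = 91.91
NF = 10 log₁₀(91.91) = 19.63 dB

19.63 dB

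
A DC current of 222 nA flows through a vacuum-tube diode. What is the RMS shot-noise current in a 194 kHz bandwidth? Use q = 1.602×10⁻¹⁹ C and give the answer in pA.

I_n = √(2qI·B)
2qI·B = 2 × 1.602×10⁻¹⁹ × 2.22×10⁻⁷ × 1.94×10⁵ = 1.38×10⁻²⁰ A²
I_n = √(1.38×10⁻²⁰) = 1.17×10⁻¹⁰ A = 117 pA

117 pA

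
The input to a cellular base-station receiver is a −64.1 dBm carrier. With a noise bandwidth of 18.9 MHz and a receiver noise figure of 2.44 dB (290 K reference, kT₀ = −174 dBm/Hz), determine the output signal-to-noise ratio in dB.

Noise floor: N = −174 + 10 log₁₀(B) + NF
10 log₁₀(1.89×10⁷) = 72.76 dB
N = −174 + 72.76 + 2.44 = −98.80 dBm
SNR = P_sig − N = −64.1 − (−98.80) = 34.70 dB → 34.7 dB

34.7 dB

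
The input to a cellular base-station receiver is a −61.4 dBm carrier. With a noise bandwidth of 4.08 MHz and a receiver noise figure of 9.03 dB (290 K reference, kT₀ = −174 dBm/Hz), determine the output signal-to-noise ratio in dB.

Noise floor: N = −174 + 10 log₁₀(B) + NF
10 log₁₀(4.08×10⁶) = 66.11 dB
N = −174 + 66.11 + 9.03 = −98.86 dBm
SNR = P_sig − N = −61.4 − (−98.86) = 37.46 dB → 37.5 dB

37.5 dB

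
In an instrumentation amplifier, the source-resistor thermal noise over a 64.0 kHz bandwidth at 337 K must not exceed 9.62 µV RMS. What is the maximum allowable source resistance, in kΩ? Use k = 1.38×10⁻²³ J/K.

77.7 kΩ

Johnson–Nyquist: V_n = √(4kTRB) ⇒ R = V_n² / (4kTB)
4kTB = 4 × 1.38×10⁻²³ × 337 × 6.40×10⁴ = 1.19×10⁻¹⁵
R = (9.62×10⁻⁶)² / 1.19×10⁻¹⁵ = 7.77×10⁴ Ω = 77.7 kΩ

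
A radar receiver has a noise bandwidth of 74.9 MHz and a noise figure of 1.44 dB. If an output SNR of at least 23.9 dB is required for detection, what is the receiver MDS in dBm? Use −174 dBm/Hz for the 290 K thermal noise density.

−69.9 dBm

Sensitivity = −174 + 10 log₁₀(B) + NF + SNR_min
= −174 + 78.74 + 1.44 + 23.9
= −69.92 dBm → −69.9 dBm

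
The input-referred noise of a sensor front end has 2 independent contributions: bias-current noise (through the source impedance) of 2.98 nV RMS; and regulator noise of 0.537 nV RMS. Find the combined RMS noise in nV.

3.03 nV

Uncorrelated sources add in power (mean-square): V_tot = √(ΣV_i²)
V_tot = √[(2.98×10⁻⁹)² + (5.37×10⁻¹⁰)²] = 3.03×10⁻⁹ V = 3.03 nV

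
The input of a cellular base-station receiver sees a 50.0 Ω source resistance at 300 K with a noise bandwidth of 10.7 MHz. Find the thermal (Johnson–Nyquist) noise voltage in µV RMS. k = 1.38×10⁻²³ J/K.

2.98 µV

V_n = √(4kTRB)
4kTRB = 4 × 1.38×10⁻²³ × 300 × 5.00×10¹ × 1.07×10⁷ = 8.86×10⁻¹² V²
V_n = √(8.86×10⁻¹²) = 2.98×10⁻⁶ V = 2.98 µV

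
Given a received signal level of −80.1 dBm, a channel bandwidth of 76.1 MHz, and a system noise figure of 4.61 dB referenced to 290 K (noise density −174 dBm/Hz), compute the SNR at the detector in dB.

10.5 dB

Noise floor: N = −174 + 10 log₁₀(B) + NF
10 log₁₀(7.61×10⁷) = 78.81 dB
N = −174 + 78.81 + 4.61 = −90.58 dBm
SNR = P_sig − N = −80.1 − (−90.58) = 10.48 dB → 10.5 dB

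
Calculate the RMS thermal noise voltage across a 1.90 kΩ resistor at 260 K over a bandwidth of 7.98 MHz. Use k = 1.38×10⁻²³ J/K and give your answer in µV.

V_n = √(4kTRB)
4kTRB = 4 × 1.38×10⁻²³ × 260 × 1.90×10³ × 7.98×10⁶ = 2.18×10⁻¹⁰ V²
V_n = √(2.18×10⁻¹⁰) = 1.48×10⁻⁵ V = 14.8 µV

14.8 µV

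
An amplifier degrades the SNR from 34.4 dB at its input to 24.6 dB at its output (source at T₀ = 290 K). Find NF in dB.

NF (dB) = SNR_in(dB) − SNR_out(dB) when the source is at T₀
NF = 34.4 − 24.6 = 9.8 dB

9.8 dB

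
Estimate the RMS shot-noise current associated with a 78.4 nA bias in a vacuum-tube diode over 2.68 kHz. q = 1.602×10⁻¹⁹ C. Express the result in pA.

I_n = √(2qI·B)
2qI·B = 2 × 1.602×10⁻¹⁹ × 7.84×10⁻⁸ × 2.68×10³ = 6.73×10⁻²³ A²
I_n = √(6.73×10⁻²³) = 8.20×10⁻¹² A = 8.20 pA

8.20 pA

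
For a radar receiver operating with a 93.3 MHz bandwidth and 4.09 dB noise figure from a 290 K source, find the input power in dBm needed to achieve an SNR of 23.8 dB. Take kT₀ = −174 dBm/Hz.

−66.4 dBm

Sensitivity = −174 + 10 log₁₀(B) + NF + SNR_min
= −174 + 79.7 + 4.09 + 23.8
= −66.41 dBm → −66.4 dBm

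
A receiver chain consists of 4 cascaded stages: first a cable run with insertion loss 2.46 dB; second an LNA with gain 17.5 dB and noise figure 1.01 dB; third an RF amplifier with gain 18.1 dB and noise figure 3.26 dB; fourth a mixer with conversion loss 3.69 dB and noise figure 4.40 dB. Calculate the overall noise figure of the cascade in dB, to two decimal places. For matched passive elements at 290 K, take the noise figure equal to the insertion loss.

3.54 dB

Convert to linear (a loss of L dB is a gain of −L dB): F_i = 10^(NF_i/10), G_i = 10^(G_i,dB/10)
  Stage 1: F_1 = 10^(2.46/10) = 1.762, G_1 = 10^(−2.46/10) = 0.5675
  Stage 2: F_2 = 10^(1.01/10) = 1.262, G_2 = 10^(17.5/10) = 56.23
  Stage 3: F_3 = 10^(3.26/10) = 2.118, G_3 = 10^(18.1/10) = 64.57
  Stage 4: F_4 = 10^(4.40/10) = 2.754, G_4 = 10^(−3.69/10) = 0.4276
Friis cascade:
  F = 1.762 + (1.262 − 1)/0.5675 + (2.118 − 1)/31.92 + (2.754 − 1)/2061 = 2.259
NF = 10 log₁₀(2.259) = 3.54 dB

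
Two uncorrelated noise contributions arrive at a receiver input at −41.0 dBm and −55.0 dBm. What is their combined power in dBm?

Convert to linear, add, convert back:
P₁ = 7.94×10⁻⁸ W, P₂ = 3.16×10⁻⁹ W
P_tot = 8.26×10⁻⁸ W → 10 log₁₀(P_tot / 10⁻³) = −40.8 dBm

−40.8 dBm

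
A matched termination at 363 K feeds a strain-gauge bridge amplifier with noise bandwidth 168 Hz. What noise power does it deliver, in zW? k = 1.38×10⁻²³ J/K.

842 zW

P_n = kTB = 1.38×10⁻²³ × 363 × 1.68×10² = 8.42×10⁻¹⁹ W = 842 zW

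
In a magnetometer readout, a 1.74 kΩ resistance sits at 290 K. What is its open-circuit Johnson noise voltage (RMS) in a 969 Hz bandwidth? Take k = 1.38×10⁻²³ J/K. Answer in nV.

V_n = √(4kTRB)
4kTRB = 4 × 1.38×10⁻²³ × 290 × 1.74×10³ × 9.69×10² = 2.70×10⁻¹⁴ V²
V_n = √(2.70×10⁻¹⁴) = 1.64×10⁻⁷ V = 164 nV

164 nV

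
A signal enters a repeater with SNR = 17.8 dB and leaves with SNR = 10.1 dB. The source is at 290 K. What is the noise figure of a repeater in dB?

7.7 dB

NF (dB) = SNR_in(dB) − SNR_out(dB) when the source is at T₀
NF = 17.8 − 10.1 = 7.7 dB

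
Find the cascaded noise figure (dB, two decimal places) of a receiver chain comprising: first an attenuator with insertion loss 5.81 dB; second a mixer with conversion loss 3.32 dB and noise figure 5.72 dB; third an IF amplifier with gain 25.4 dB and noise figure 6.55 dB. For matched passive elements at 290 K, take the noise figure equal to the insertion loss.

16.34 dB

Convert to linear (a loss of L dB is a gain of −L dB): F_i = 10^(NF_i/10), G_i = 10^(G_i,dB/10)
  Stage 1: F_1 = 10^(5.81/10) = 3.811, G_1 = 10^(−5.81/10) = 0.2624
  Stage 2: F_2 = 10^(5.72/10) = 3.733, G_2 = 10^(−3.32/10) = 0.4656
  Stage 3: F_3 = 10^(6.55/10) = 4.519, G_3 = 10^(25.4/10) = 346.7
Friis cascade:
  F = 3.811 + (3.733 − 1)/0.2624 + (4.519 − 1)/0.1222 = 43.02
NF = 10 log₁₀(43.02) = 16.34 dB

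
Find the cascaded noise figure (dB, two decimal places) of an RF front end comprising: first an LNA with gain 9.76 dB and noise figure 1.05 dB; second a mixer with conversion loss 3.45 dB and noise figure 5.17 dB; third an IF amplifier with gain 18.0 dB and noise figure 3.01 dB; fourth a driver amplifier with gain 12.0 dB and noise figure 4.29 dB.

2.44 dB

Convert to linear (a loss of L dB is a gain of −L dB): F_i = 10^(NF_i/10), G_i = 10^(G_i,dB/10)
  Stage 1: F_1 = 10^(1.05/10) = 1.274, G_1 = 10^(9.76/10) = 9.462
  Stage 2: F_2 = 10^(5.17/10) = 3.289, G_2 = 10^(−3.45/10) = 0.4519
  Stage 3: F_3 = 10^(3.01/10) = 2.000, G_3 = 10^(18.0/10) = 63.10
  Stage 4: F_4 = 10^(4.29/10) = 2.685, G_4 = 10^(12.0/10) = 15.85
Friis cascade:
  F = 1.274 + (3.289 − 1)/9.462 + (2.000 − 1)/4.276 + (2.685 − 1)/269.8 = 1.755
NF = 10 log₁₀(1.755) = 2.44 dB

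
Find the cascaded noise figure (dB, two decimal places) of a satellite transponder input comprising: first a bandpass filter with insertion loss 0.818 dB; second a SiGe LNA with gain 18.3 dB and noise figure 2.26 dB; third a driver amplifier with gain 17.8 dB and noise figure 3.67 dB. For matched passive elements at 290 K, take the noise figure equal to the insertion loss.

3.13 dB

Convert to linear (a loss of L dB is a gain of −L dB): F_i = 10^(NF_i/10), G_i = 10^(G_i,dB/10)
  Stage 1: F_1 = 10^(0.818/10) = 1.207, G_1 = 10^(−0.818/10) = 0.8283
  Stage 2: F_2 = 10^(2.26/10) = 1.683, G_2 = 10^(18.3/10) = 67.61
  Stage 3: F_3 = 10^(3.67/10) = 2.328, G_3 = 10^(17.8/10) = 60.26
Friis cascade:
  F = 1.207 + (1.683 − 1)/0.8283 + (2.328 − 1)/56.00 = 2.055
NF = 10 log₁₀(2.055) = 3.13 dB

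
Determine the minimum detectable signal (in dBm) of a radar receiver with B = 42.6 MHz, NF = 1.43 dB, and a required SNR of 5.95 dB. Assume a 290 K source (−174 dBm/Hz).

Sensitivity = −174 + 10 log₁₀(B) + NF + SNR_min
= −174 + 76.29 + 1.43 + 5.95
= −90.33 dBm → −90.3 dBm

−90.3 dBm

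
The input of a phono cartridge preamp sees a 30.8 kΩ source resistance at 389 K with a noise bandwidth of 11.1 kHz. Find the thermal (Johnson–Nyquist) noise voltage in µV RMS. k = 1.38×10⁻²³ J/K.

V_n = √(4kTRB)
4kTRB = 4 × 1.38×10⁻²³ × 389 × 3.08×10⁴ × 1.11×10⁴ = 7.34×10⁻¹² V²
V_n = √(7.34×10⁻¹²) = 2.71×10⁻⁶ V = 2.71 µV

2.71 µV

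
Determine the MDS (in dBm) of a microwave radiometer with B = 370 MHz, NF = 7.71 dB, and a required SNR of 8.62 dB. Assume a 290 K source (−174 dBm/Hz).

Sensitivity = −174 + 10 log₁₀(B) + NF + SNR_min
= −174 + 85.68 + 7.71 + 8.62
= −71.99 dBm → −72.0 dBm

−72.0 dBm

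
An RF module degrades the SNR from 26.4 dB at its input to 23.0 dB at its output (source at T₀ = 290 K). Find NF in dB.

NF (dB) = SNR_in(dB) − SNR_out(dB) when the source is at T₀
NF = 26.4 − 23.0 = 3.4 dB

3.4 dB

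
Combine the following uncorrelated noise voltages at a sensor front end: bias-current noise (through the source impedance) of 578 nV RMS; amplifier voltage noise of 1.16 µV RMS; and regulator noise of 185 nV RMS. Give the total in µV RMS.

1.31 µV

Uncorrelated sources add in power (mean-square): V_tot = √(ΣV_i²)
V_tot = √[(5.78×10⁻⁷)² + (1.16×10⁻⁶)² + (1.85×10⁻⁷)²] = 1.31×10⁻⁶ V = 1.31 µV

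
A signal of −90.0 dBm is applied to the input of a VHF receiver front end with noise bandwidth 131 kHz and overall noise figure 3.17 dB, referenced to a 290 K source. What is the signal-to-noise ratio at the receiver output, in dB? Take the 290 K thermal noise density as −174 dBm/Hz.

29.7 dB

Noise floor: N = −174 + 10 log₁₀(B) + NF
10 log₁₀(1.31×10⁵) = 51.17 dB
N = −174 + 51.17 + 3.17 = −119.66 dBm
SNR = P_sig − N = −90.0 − (−119.66) = 29.66 dB → 29.7 dB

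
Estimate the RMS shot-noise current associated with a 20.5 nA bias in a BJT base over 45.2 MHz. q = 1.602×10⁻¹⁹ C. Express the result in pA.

I_n = √(2qI·B)
2qI·B = 2 × 1.602×10⁻¹⁹ × 2.05×10⁻⁸ × 4.52×10⁷ = 2.97×10⁻¹⁹ A²
I_n = √(2.97×10⁻¹⁹) = 5.45×10⁻¹⁰ A = 545 pA

545 pA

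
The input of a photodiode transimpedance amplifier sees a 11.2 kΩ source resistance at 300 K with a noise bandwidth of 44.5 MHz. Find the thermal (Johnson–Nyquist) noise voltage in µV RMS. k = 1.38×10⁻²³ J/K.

V_n = √(4kTRB)
4kTRB = 4 × 1.38×10⁻²³ × 300 × 1.12×10⁴ × 4.45×10⁷ = 8.25×10⁻⁹ V²
V_n = √(8.25×10⁻⁹) = 9.08×10⁻⁵ V = 90.8 µV

90.8 µV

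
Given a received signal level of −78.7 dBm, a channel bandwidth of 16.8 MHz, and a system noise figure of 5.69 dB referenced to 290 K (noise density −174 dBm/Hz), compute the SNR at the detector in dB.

17.4 dB

Noise floor: N = −174 + 10 log₁₀(B) + NF
10 log₁₀(1.68×10⁷) = 72.25 dB
N = −174 + 72.25 + 5.69 = −96.06 dBm
SNR = P_sig − N = −78.7 − (−96.06) = 17.36 dB → 17.4 dB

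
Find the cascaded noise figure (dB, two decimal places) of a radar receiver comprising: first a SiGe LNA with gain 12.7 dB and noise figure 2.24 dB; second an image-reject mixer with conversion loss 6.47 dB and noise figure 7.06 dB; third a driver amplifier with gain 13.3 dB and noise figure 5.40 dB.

Convert to linear (a loss of L dB is a gain of −L dB): F_i = 10^(NF_i/10), G_i = 10^(G_i,dB/10)
  Stage 1: F_1 = 10^(2.24/10) = 1.675, G_1 = 10^(12.7/10) = 18.62
  Stage 2: F_2 = 10^(7.06/10) = 5.082, G_2 = 10^(−6.47/10) = 0.2254
  Stage 3: F_3 = 10^(5.40/10) = 3.467, G_3 = 10^(13.3/10) = 21.38
Friis cascade:
  F = 1.675 + (5.082 − 1)/18.62 + (3.467 − 1)/4.198 = 2.482
NF = 10 log₁₀(2.482) = 3.95 dB

3.95 dB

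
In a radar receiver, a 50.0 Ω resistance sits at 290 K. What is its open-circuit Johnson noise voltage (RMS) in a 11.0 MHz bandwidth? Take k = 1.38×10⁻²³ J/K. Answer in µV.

2.97 µV

V_n = √(4kTRB)
4kTRB = 4 × 1.38×10⁻²³ × 290 × 5.00×10¹ × 1.10×10⁷ = 8.80×10⁻¹² V²
V_n = √(8.80×10⁻¹²) = 2.97×10⁻⁶ V = 2.97 µV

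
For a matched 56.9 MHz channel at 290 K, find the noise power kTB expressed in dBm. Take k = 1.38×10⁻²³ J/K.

P_n = kTB = 1.38×10⁻²³ × 290 × 5.69×10⁷ = 2.28×10⁻¹³ W
In dBm: 10 log₁₀(2.28×10⁻¹³ / 10⁻³) = −96.4 dBm

−96.4 dBm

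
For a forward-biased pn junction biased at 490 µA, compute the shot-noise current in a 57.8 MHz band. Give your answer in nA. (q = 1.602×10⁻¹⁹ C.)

I_n = √(2qI·B)
2qI·B = 2 × 1.602×10⁻¹⁹ × 4.90×10⁻⁴ × 5.78×10⁷ = 9.07×10⁻¹⁵ A²
I_n = √(9.07×10⁻¹⁵) = 9.53×10⁻⁸ A = 95.3 nA

95.3 nA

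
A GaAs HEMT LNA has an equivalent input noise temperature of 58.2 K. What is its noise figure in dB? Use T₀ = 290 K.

F = 1 + T_e/T₀ = 1 + 58.2/290 = 1.20069
NF = 10 log₁₀(1.20069) = 0.794 dB

0.794 dB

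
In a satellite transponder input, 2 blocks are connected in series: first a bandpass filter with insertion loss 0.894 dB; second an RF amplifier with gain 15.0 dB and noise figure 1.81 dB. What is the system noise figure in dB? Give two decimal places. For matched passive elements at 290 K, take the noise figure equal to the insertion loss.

2.70 dB

Convert to linear (a loss of L dB is a gain of −L dB): F_i = 10^(NF_i/10), G_i = 10^(G_i,dB/10)
  Stage 1: F_1 = 10^(0.894/10) = 1.229, G_1 = 10^(−0.894/10) = 0.8140
  Stage 2: F_2 = 10^(1.81/10) = 1.517, G_2 = 10^(15.0/10) = 31.62
Friis cascade:
  F = 1.229 + (1.517 − 1)/0.8140 = 1.864
NF = 10 log₁₀(1.864) = 2.70 dB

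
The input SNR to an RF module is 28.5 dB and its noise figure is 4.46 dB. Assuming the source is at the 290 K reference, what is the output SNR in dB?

By definition F = SNR_in/SNR_out, so in dB: SNR_out = SNR_in − NF
SNR_out = 28.5 − 4.46 = 24.04 dB

24.04 dB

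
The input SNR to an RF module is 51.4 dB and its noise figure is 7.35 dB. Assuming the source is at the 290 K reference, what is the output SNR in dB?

By definition F = SNR_in/SNR_out, so in dB: SNR_out = SNR_in − NF
SNR_out = 51.4 − 7.35 = 44.05 dB

44.05 dB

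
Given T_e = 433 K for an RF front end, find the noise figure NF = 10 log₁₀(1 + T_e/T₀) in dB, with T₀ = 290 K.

3.97 dB

F = 1 + T_e/T₀ = 1 + 433/290 = 2.4931
NF = 10 log₁₀(2.4931) = 3.97 dB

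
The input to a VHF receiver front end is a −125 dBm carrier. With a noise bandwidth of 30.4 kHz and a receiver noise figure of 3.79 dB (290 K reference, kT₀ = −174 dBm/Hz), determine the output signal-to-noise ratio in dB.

0.4 dB

Noise floor: N = −174 + 10 log₁₀(B) + NF
10 log₁₀(3.04×10⁴) = 44.83 dB
N = −174 + 44.83 + 3.79 = −125.38 dBm
SNR = P_sig − N = −125 − (−125.38) = 0.38 dB → 0.4 dB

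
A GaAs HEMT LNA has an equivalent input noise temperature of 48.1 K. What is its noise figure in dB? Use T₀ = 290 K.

F = 1 + T_e/T₀ = 1 + 48.1/290 = 1.16586
NF = 10 log₁₀(1.16586) = 0.666 dB

0.666 dB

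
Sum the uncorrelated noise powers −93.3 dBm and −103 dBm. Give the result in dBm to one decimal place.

−92.9 dBm

Convert to linear, add, convert back:
P₁ = 4.68×10⁻¹³ W, P₂ = 5.01×10⁻¹⁴ W
P_tot = 5.18×10⁻¹³ W → 10 log₁₀(P_tot / 10⁻³) = −92.9 dBm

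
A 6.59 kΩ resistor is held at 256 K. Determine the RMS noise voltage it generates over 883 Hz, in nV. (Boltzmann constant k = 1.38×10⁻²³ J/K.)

287 nV

V_n = √(4kTRB)
4kTRB = 4 × 1.38×10⁻²³ × 256 × 6.59×10³ × 8.83×10² = 8.22×10⁻¹⁴ V²
V_n = √(8.22×10⁻¹⁴) = 2.87×10⁻⁷ V = 287 nV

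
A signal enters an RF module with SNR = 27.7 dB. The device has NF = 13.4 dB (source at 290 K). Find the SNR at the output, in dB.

14.3 dB

By definition F = SNR_in/SNR_out, so in dB: SNR_out = SNR_in − NF
SNR_out = 27.7 − 13.4 = 14.3 dB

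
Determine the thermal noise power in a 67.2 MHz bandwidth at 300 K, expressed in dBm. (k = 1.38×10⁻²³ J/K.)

−95.6 dBm

P_n = kTB = 1.38×10⁻²³ × 300 × 6.72×10⁷ = 2.78×10⁻¹³ W
In dBm: 10 log₁₀(2.78×10⁻¹³ / 10⁻³) = −95.6 dBm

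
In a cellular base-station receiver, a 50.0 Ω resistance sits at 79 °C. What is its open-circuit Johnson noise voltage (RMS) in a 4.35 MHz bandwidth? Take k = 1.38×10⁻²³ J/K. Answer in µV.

2.06 µV

T = 79 °C + 273.15 = 352.15 K
V_n = √(4kTRB)
4kTRB = 4 × 1.38×10⁻²³ × 352.15 × 5.00×10¹ × 4.35×10⁶ = 4.23×10⁻¹² V²
V_n = √(4.23×10⁻¹²) = 2.06×10⁻⁶ V = 2.06 µV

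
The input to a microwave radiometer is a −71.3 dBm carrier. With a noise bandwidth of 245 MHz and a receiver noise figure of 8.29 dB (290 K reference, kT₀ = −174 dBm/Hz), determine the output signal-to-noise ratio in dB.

10.5 dB

Noise floor: N = −174 + 10 log₁₀(B) + NF
10 log₁₀(2.45×10⁸) = 83.89 dB
N = −174 + 83.89 + 8.29 = −81.82 dBm
SNR = P_sig − N = −71.3 − (−81.82) = 10.52 dB → 10.5 dB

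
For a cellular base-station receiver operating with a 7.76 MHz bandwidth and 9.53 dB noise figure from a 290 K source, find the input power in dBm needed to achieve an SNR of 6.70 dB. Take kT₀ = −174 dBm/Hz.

−88.9 dBm

Sensitivity = −174 + 10 log₁₀(B) + NF + SNR_min
= −174 + 68.9 + 9.53 + 6.70
= −88.87 dBm → −88.9 dBm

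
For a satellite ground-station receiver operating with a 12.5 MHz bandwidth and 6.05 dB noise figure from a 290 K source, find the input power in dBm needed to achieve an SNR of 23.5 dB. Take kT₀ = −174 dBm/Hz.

−73.5 dBm

Sensitivity = −174 + 10 log₁₀(B) + NF + SNR_min
= −174 + 70.97 + 6.05 + 23.5
= −73.48 dBm → −73.5 dBm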